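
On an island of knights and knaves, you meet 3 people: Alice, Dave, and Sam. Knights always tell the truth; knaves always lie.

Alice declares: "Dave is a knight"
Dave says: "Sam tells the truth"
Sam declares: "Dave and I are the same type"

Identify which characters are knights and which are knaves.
Alice is a knight.
Dave is a knight.
Sam is a knight.

Verification:
- Alice (knight) says "Dave is a knight" - this is TRUE because Dave is a knight.
- Dave (knight) says "Sam tells the truth" - this is TRUE because Sam is a knight.
- Sam (knight) says "Dave and I are the same type" - this is TRUE because Sam is a knight and Dave is a knight.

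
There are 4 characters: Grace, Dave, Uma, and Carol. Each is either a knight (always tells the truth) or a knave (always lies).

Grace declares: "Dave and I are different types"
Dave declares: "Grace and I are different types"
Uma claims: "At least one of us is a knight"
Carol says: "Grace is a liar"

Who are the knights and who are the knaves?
Grace is a knave.
Dave is a knave.
Uma is a knight.
Carol is a knight.

Verification:
- Grace (knave) says "Dave and I are different types" - this is FALSE (a lie) because Grace is a knave and Dave is a knave.
- Dave (knave) says "Grace and I are different types" - this is FALSE (a lie) because Dave is a knave and Grace is a knave.
- Uma (knight) says "At least one of us is a knight" - this is TRUE because Uma and Carol are knights.
- Carol (knight) says "Grace is a liar" - this is TRUE because Grace is a knave.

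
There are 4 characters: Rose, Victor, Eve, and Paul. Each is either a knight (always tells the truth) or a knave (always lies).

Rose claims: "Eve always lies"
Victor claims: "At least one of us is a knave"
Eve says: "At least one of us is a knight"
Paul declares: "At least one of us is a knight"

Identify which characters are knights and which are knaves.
Rose is a knave.
Victor is a knight.
Eve is a knight.
Paul is a knight.

Verification:
- Rose (knave) says "Eve always lies" - this is FALSE (a lie) because Eve is a knight.
- Victor (knight) says "At least one of us is a knave" - this is TRUE because Rose is a knave.
- Eve (knight) says "At least one of us is a knight" - this is TRUE because Victor, Eve, and Paul are knights.
- Paul (knight) says "At least one of us is a knight" - this is TRUE because Victor, Eve, and Paul are knights.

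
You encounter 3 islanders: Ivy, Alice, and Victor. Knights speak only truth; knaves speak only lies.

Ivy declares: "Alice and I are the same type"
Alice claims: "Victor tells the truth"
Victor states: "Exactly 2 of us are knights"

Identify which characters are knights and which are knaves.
Ivy is a knave.
Alice is a knight.
Victor is a knight.

Verification:
- Ivy (knave) says "Alice and I are the same type" - this is FALSE (a lie) because Ivy is a knave and Alice is a knight.
- Alice (knight) says "Victor tells the truth" - this is TRUE because Victor is a knight.
- Victor (knight) says "Exactly 2 of us are knights" - this is TRUE because there are 2 knights.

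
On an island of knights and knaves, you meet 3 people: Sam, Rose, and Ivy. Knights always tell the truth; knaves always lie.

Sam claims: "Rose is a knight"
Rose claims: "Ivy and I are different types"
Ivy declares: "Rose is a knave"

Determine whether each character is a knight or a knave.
Sam is a knight.
Rose is a knight.
Ivy is a knave.

Verification:
- Sam (knight) says "Rose is a knight" - this is TRUE because Rose is a knight.
- Rose (knight) says "Ivy and I are different types" - this is TRUE because Rose is a knight and Ivy is a knave.
- Ivy (knave) says "Rose is a knave" - this is FALSE (a lie) because Rose is a knight.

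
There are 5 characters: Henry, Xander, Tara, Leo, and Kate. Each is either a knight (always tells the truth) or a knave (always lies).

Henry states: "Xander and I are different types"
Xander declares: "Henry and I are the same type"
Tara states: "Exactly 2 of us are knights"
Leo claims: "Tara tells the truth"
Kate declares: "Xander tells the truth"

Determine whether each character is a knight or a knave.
Henry is a knight.
Xander is a knave.
Tara is a knave.
Leo is a knave.
Kate is a knave.

Verification:
- Henry (knight) says "Xander and I are different types" - this is TRUE because Henry is a knight and Xander is a knave.
- Xander (knave) says "Henry and I are the same type" - this is FALSE (a lie) because Xander is a knave and Henry is a knight.
- Tara (knave) says "Exactly 2 of us are knights" - this is FALSE (a lie) because there are 1 knights.
- Leo (knave) says "Tara tells the truth" - this is FALSE (a lie) because Tara is a knave.
- Kate (knave) says "Xander tells the truth" - this is FALSE (a lie) because Xander is a knave.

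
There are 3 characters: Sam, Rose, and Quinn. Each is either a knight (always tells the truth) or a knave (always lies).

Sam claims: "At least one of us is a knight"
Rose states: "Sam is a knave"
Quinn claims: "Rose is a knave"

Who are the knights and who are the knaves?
Sam is a knight.
Rose is a knave.
Quinn is a knight.

Verification:
- Sam (knight) says "At least one of us is a knight" - this is TRUE because Sam and Quinn are knights.
- Rose (knave) says "Sam is a knave" - this is FALSE (a lie) because Sam is a knight.
- Quinn (knight) says "Rose is a knave" - this is TRUE because Rose is a knave.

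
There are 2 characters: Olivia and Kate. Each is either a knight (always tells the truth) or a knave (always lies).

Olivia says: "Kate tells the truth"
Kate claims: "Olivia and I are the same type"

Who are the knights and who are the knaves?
Olivia is a knight.
Kate is a knight.

Verification:
- Olivia (knight) says "Kate tells the truth" - this is TRUE because Kate is a knight.
- Kate (knight) says "Olivia and I are the same type" - this is TRUE because Kate is a knight and Olivia is a knight.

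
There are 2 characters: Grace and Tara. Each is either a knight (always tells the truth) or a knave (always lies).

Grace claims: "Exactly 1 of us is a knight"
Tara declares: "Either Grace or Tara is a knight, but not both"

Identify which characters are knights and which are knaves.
Grace is a knave.
Tara is a knave.

Verification:
- Grace (knave) says "Exactly 1 of us is a knight" - this is FALSE (a lie) because there are 0 knights.
- Tara (knave) says "Either Grace or Tara is a knight, but not both" - this is FALSE (a lie) because Grace is a knave and Tara is a knave.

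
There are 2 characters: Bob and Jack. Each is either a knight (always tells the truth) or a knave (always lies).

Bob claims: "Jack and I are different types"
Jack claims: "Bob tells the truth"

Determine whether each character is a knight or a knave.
Bob is a knave.
Jack is a knave.

Verification:
- Bob (knave) says "Jack and I are different types" - this is FALSE (a lie) because Bob is a knave and Jack is a knave.
- Jack (knave) says "Bob tells the truth" - this is FALSE (a lie) because Bob is a knave.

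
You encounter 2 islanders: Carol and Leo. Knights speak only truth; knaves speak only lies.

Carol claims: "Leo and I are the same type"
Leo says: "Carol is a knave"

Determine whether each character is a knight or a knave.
Carol is a knave.
Leo is a knight.

Verification:
- Carol (knave) says "Leo and I are the same type" - this is FALSE (a lie) because Carol is a knave and Leo is a knight.
- Leo (knight) says "Carol is a knave" - this is TRUE because Carol is a knave.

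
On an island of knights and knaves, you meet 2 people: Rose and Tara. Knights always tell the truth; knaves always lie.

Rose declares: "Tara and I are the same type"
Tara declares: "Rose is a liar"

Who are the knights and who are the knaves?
Rose is a knave.
Tara is a knight.

Verification:
- Rose (knave) says "Tara and I are the same type" - this is FALSE (a lie) because Rose is a knave and Tara is a knight.
- Tara (knight) says "Rose is a liar" - this is TRUE because Rose is a knave.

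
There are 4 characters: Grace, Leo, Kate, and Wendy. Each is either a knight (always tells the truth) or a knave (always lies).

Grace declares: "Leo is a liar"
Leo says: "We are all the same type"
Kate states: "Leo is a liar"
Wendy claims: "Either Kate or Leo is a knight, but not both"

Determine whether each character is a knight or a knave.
Grace is a knight.
Leo is a knave.
Kate is a knight.
Wendy is a knight.

Verification:
- Grace (knight) says "Leo is a liar" - this is TRUE because Leo is a knave.
- Leo (knave) says "We are all the same type" - this is FALSE (a lie) because Grace, Kate, and Wendy are knights and Leo is a knave.
- Kate (knight) says "Leo is a liar" - this is TRUE because Leo is a knave.
- Wendy (knight) says "Either Kate or Leo is a knight, but not both" - this is TRUE because Kate is a knight and Leo is a knave.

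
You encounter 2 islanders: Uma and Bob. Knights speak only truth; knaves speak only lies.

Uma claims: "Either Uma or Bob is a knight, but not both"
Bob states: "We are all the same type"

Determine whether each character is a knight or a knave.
Uma is a knight.
Bob is a knave.

Verification:
- Uma (knight) says "Either Uma or Bob is a knight, but not both" - this is TRUE because Uma is a knight and Bob is a knave.
- Bob (knave) says "We are all the same type" - this is FALSE (a lie) because Uma is a knight and Bob is a knave.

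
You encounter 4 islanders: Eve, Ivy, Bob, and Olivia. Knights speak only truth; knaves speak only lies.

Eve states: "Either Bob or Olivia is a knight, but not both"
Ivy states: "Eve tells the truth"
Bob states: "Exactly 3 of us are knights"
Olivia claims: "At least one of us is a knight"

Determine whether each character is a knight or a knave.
Eve is a knave.
Ivy is a knave.
Bob is a knave.
Olivia is a knave.

Verification:
- Eve (knave) says "Either Bob or Olivia is a knight, but not both" - this is FALSE (a lie) because Bob is a knave and Olivia is a knave.
- Ivy (knave) says "Eve tells the truth" - this is FALSE (a lie) because Eve is a knave.
- Bob (knave) says "Exactly 3 of us are knights" - this is FALSE (a lie) because there are 0 knights.
- Olivia (knave) says "At least one of us is a knight" - this is FALSE (a lie) because no one is a knight.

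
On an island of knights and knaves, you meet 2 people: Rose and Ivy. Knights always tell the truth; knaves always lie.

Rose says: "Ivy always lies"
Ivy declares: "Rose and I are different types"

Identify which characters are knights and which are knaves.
Rose is a knave.
Ivy is a knight.

Verification:
- Rose (knave) says "Ivy always lies" - this is FALSE (a lie) because Ivy is a knight.
- Ivy (knight) says "Rose and I are different types" - this is TRUE because Ivy is a knight and Rose is a knave.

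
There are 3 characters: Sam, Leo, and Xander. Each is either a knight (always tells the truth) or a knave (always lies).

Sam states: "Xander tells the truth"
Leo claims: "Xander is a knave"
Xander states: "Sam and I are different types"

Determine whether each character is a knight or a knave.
Sam is a knave.
Leo is a knight.
Xander is a knave.

Verification:
- Sam (knave) says "Xander tells the truth" - this is FALSE (a lie) because Xander is a knave.
- Leo (knight) says "Xander is a knave" - this is TRUE because Xander is a knave.
- Xander (knave) says "Sam and I are different types" - this is FALSE (a lie) because Xander is a knave and Sam is a knave.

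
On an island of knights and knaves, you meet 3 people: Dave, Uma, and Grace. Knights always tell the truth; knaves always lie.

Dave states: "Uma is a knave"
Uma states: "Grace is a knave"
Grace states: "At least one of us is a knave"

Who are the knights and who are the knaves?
Dave is a knight.
Uma is a knave.
Grace is a knight.

Verification:
- Dave (knight) says "Uma is a knave" - this is TRUE because Uma is a knave.
- Uma (knave) says "Grace is a knave" - this is FALSE (a lie) because Grace is a knight.
- Grace (knight) says "At least one of us is a knave" - this is TRUE because Uma is a knave.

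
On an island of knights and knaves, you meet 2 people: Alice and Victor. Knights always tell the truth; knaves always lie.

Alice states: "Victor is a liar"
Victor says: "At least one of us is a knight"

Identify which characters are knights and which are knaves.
Alice is a knave.
Victor is a knight.

Verification:
- Alice (knave) says "Victor is a liar" - this is FALSE (a lie) because Victor is a knight.
- Victor (knight) says "At least one of us is a knight" - this is TRUE because Victor is a knight.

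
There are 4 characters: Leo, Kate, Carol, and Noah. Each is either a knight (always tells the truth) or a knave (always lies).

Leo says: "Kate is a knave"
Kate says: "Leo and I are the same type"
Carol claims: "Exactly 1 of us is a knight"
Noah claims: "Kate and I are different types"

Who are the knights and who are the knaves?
Leo is a knight.
Kate is a knave.
Carol is a knave.
Noah is a knight.

Verification:
- Leo (knight) says "Kate is a knave" - this is TRUE because Kate is a knave.
- Kate (knave) says "Leo and I are the same type" - this is FALSE (a lie) because Kate is a knave and Leo is a knight.
- Carol (knave) says "Exactly 1 of us is a knight" - this is FALSE (a lie) because there are 2 knights.
- Noah (knight) says "Kate and I are different types" - this is TRUE because Noah is a knight and Kate is a knave.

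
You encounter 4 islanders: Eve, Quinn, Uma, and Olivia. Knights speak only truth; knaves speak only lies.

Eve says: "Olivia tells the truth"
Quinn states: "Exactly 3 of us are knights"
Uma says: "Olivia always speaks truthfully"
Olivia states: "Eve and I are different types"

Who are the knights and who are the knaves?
Eve is a knave.
Quinn is a knave.
Uma is a knave.
Olivia is a knave.

Verification:
- Eve (knave) says "Olivia tells the truth" - this is FALSE (a lie) because Olivia is a knave.
- Quinn (knave) says "Exactly 3 of us are knights" - this is FALSE (a lie) because there are 0 knights.
- Uma (knave) says "Olivia always speaks truthfully" - this is FALSE (a lie) because Olivia is a knave.
- Olivia (knave) says "Eve and I are different types" - this is FALSE (a lie) because Olivia is a knave and Eve is a knave.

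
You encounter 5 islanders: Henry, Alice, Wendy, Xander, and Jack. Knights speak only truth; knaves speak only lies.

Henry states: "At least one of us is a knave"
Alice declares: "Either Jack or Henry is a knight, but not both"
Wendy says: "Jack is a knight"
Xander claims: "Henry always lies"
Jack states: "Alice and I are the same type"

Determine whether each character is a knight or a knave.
Henry is a knight.
Alice is a knight.
Wendy is a knave.
Xander is a knave.
Jack is a knave.

Verification:
- Henry (knight) says "At least one of us is a knave" - this is TRUE because Wendy, Xander, and Jack are knaves.
- Alice (knight) says "Either Jack or Henry is a knight, but not both" - this is TRUE because Jack is a knave and Henry is a knight.
- Wendy (knave) says "Jack is a knight" - this is FALSE (a lie) because Jack is a knave.
- Xander (knave) says "Henry always lies" - this is FALSE (a lie) because Henry is a knight.
- Jack (knave) says "Alice and I are the same type" - this is FALSE (a lie) because Jack is a knave and Alice is a knight.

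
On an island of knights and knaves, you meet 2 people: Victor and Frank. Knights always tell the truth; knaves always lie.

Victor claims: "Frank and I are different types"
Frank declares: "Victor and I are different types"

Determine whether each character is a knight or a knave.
Victor is a knave.
Frank is a knave.

Verification:
- Victor (knave) says "Frank and I are different types" - this is FALSE (a lie) because Victor is a knave and Frank is a knave.
- Frank (knave) says "Victor and I are different types" - this is FALSE (a lie) because Frank is a knave and Victor is a knave.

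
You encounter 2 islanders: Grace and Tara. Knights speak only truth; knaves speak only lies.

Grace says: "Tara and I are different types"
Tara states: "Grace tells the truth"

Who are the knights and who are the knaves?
Grace is a knave.
Tara is a knave.

Verification:
- Grace (knave) says "Tara and I are different types" - this is FALSE (a lie) because Grace is a knave and Tara is a knave.
- Tara (knave) says "Grace tells the truth" - this is FALSE (a lie) because Grace is a knave.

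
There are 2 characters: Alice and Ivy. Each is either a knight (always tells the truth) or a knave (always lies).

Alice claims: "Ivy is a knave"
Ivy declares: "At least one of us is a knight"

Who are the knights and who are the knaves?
Alice is a knave.
Ivy is a knight.

Verification:
- Alice (knave) says "Ivy is a knave" - this is FALSE (a lie) because Ivy is a knight.
- Ivy (knight) says "At least one of us is a knight" - this is TRUE because Ivy is a knight.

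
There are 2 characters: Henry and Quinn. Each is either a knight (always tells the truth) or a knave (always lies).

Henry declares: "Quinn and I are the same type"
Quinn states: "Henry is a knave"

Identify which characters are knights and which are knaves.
Henry is a knave.
Quinn is a knight.

Verification:
- Henry (knave) says "Quinn and I are the same type" - this is FALSE (a lie) because Henry is a knave and Quinn is a knight.
- Quinn (knight) says "Henry is a knave" - this is TRUE because Henry is a knave.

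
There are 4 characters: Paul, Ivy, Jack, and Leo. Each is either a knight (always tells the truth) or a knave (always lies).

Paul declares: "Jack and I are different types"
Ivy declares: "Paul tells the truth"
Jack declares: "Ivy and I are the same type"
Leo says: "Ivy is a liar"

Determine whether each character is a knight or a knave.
Paul is a knight.
Ivy is a knight.
Jack is a knave.
Leo is a knave.

Verification:
- Paul (knight) says "Jack and I are different types" - this is TRUE because Paul is a knight and Jack is a knave.
- Ivy (knight) says "Paul tells the truth" - this is TRUE because Paul is a knight.
- Jack (knave) says "Ivy and I are the same type" - this is FALSE (a lie) because Jack is a knave and Ivy is a knight.
- Leo (knave) says "Ivy is a liar" - this is FALSE (a lie) because Ivy is a knight.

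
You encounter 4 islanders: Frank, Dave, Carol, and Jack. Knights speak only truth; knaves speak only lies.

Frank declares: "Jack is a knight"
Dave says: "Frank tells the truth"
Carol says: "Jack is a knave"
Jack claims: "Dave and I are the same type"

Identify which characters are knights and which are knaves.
Frank is a knight.
Dave is a knight.
Carol is a knave.
Jack is a knight.

Verification:
- Frank (knight) says "Jack is a knight" - this is TRUE because Jack is a knight.
- Dave (knight) says "Frank tells the truth" - this is TRUE because Frank is a knight.
- Carol (knave) says "Jack is a knave" - this is FALSE (a lie) because Jack is a knight.
- Jack (knight) says "Dave and I are the same type" - this is TRUE because Jack is a knight and Dave is a knight.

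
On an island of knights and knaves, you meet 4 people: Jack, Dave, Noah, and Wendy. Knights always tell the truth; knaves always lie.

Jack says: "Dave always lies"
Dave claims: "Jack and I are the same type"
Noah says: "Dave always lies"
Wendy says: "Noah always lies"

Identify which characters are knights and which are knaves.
Jack is a knight.
Dave is a knave.
Noah is a knight.
Wendy is a knave.

Verification:
- Jack (knight) says "Dave always lies" - this is TRUE because Dave is a knave.
- Dave (knave) says "Jack and I are the same type" - this is FALSE (a lie) because Dave is a knave and Jack is a knight.
- Noah (knight) says "Dave always lies" - this is TRUE because Dave is a knave.
- Wendy (knave) says "Noah always lies" - this is FALSE (a lie) because Noah is a knight.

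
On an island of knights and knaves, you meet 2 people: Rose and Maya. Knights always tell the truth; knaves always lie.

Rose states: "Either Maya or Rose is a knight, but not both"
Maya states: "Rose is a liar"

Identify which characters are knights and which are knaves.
Rose is a knight.
Maya is a knave.

Verification:
- Rose (knight) says "Either Maya or Rose is a knight, but not both" - this is TRUE because Maya is a knave and Rose is a knight.
- Maya (knave) says "Rose is a liar" - this is FALSE (a lie) because Rose is a knight.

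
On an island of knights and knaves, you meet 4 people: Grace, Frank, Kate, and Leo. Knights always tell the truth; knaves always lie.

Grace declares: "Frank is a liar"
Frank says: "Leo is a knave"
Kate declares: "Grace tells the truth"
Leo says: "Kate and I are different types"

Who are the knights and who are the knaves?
Grace is a knave.
Frank is a knight.
Kate is a knave.
Leo is a knave.

Verification:
- Grace (knave) says "Frank is a liar" - this is FALSE (a lie) because Frank is a knight.
- Frank (knight) says "Leo is a knave" - this is TRUE because Leo is a knave.
- Kate (knave) says "Grace tells the truth" - this is FALSE (a lie) because Grace is a knave.
- Leo (knave) says "Kate and I are different types" - this is FALSE (a lie) because Leo is a knave and Kate is a knave.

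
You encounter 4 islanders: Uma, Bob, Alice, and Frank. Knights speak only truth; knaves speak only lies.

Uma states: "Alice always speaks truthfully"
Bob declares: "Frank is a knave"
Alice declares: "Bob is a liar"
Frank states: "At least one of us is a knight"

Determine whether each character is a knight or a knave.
Uma is a knight.
Bob is a knave.
Alice is a knight.
Frank is a knight.

Verification:
- Uma (knight) says "Alice always speaks truthfully" - this is TRUE because Alice is a knight.
- Bob (knave) says "Frank is a knave" - this is FALSE (a lie) because Frank is a knight.
- Alice (knight) says "Bob is a liar" - this is TRUE because Bob is a knave.
- Frank (knight) says "At least one of us is a knight" - this is TRUE because Uma, Alice, and Frank are knights.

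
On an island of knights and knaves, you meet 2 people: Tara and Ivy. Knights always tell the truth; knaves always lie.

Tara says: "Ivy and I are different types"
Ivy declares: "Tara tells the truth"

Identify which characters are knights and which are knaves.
Tara is a knave.
Ivy is a knave.

Verification:
- Tara (knave) says "Ivy and I are different types" - this is FALSE (a lie) because Tara is a knave and Ivy is a knave.
- Ivy (knave) says "Tara tells the truth" - this is FALSE (a lie) because Tara is a knave.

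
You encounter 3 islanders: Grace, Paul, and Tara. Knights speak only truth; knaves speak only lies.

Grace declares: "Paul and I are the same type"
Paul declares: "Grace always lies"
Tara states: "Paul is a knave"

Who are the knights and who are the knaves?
Grace is a knave.
Paul is a knight.
Tara is a knave.

Verification:
- Grace (knave) says "Paul and I are the same type" - this is FALSE (a lie) because Grace is a knave and Paul is a knight.
- Paul (knight) says "Grace always lies" - this is TRUE because Grace is a knave.
- Tara (knave) says "Paul is a knave" - this is FALSE (a lie) because Paul is a knight.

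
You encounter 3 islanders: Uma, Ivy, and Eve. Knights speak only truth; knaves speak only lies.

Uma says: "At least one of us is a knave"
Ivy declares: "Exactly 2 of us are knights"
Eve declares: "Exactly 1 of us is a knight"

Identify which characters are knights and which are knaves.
Uma is a knight.
Ivy is a knight.
Eve is a knave.

Verification:
- Uma (knight) says "At least one of us is a knave" - this is TRUE because Eve is a knave.
- Ivy (knight) says "Exactly 2 of us are knights" - this is TRUE because there are 2 knights.
- Eve (knave) says "Exactly 1 of us is a knight" - this is FALSE (a lie) because there are 2 knights.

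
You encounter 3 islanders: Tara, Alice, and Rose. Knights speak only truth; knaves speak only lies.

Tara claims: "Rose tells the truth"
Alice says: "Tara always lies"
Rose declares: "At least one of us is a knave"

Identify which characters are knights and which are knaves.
Tara is a knight.
Alice is a knave.
Rose is a knight.

Verification:
- Tara (knight) says "Rose tells the truth" - this is TRUE because Rose is a knight.
- Alice (knave) says "Tara always lies" - this is FALSE (a lie) because Tara is a knight.
- Rose (knight) says "At least one of us is a knave" - this is TRUE because Alice is a knave.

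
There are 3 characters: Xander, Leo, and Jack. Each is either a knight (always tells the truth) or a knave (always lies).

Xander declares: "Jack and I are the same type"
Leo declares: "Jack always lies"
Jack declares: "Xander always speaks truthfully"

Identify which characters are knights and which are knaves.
Xander is a knight.
Leo is a knave.
Jack is a knight.

Verification:
- Xander (knight) says "Jack and I are the same type" - this is TRUE because Xander is a knight and Jack is a knight.
- Leo (knave) says "Jack always lies" - this is FALSE (a lie) because Jack is a knight.
- Jack (knight) says "Xander always speaks truthfully" - this is TRUE because Xander is a knight.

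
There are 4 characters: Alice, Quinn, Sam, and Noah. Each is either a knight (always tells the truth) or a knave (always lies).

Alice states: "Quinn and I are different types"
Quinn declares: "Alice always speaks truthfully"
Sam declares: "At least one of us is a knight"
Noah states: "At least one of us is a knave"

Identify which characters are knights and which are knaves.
Alice is a knave.
Quinn is a knave.
Sam is a knight.
Noah is a knight.

Verification:
- Alice (knave) says "Quinn and I are different types" - this is FALSE (a lie) because Alice is a knave and Quinn is a knave.
- Quinn (knave) says "Alice always speaks truthfully" - this is FALSE (a lie) because Alice is a knave.
- Sam (knight) says "At least one of us is a knight" - this is TRUE because Sam and Noah are knights.
- Noah (knight) says "At least one of us is a knave" - this is TRUE because Alice and Quinn are knaves.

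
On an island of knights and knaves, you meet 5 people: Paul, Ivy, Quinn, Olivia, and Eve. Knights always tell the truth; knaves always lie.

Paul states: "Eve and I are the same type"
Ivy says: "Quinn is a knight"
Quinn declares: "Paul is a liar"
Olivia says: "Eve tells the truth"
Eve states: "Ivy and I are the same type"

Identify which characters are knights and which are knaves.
Paul is a knave.
Ivy is a knight.
Quinn is a knight.
Olivia is a knight.
Eve is a knight.

Verification:
- Paul (knave) says "Eve and I are the same type" - this is FALSE (a lie) because Paul is a knave and Eve is a knight.
- Ivy (knight) says "Quinn is a knight" - this is TRUE because Quinn is a knight.
- Quinn (knight) says "Paul is a liar" - this is TRUE because Paul is a knave.
- Olivia (knight) says "Eve tells the truth" - this is TRUE because Eve is a knight.
- Eve (knight) says "Ivy and I are the same type" - this is TRUE because Eve is a knight and Ivy is a knight.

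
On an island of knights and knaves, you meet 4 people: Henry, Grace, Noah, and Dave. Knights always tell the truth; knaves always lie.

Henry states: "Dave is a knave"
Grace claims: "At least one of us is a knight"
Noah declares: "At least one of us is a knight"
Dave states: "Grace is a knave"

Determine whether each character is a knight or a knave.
Henry is a knight.
Grace is a knight.
Noah is a knight.
Dave is a knave.

Verification:
- Henry (knight) says "Dave is a knave" - this is TRUE because Dave is a knave.
- Grace (knight) says "At least one of us is a knight" - this is TRUE because Henry, Grace, and Noah are knights.
- Noah (knight) says "At least one of us is a knight" - this is TRUE because Henry, Grace, and Noah are knights.
- Dave (knave) says "Grace is a knave" - this is FALSE (a lie) because Grace is a knight.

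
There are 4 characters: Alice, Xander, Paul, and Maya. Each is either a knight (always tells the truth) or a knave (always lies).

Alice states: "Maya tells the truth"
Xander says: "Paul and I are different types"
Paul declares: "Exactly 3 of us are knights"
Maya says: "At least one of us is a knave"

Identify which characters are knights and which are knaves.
Alice is a knight.
Xander is a knave.
Paul is a knave.
Maya is a knight.

Verification:
- Alice (knight) says "Maya tells the truth" - this is TRUE because Maya is a knight.
- Xander (knave) says "Paul and I are different types" - this is FALSE (a lie) because Xander is a knave and Paul is a knave.
- Paul (knave) says "Exactly 3 of us are knights" - this is FALSE (a lie) because there are 2 knights.
- Maya (knight) says "At least one of us is a knave" - this is TRUE because Xander and Paul are knaves.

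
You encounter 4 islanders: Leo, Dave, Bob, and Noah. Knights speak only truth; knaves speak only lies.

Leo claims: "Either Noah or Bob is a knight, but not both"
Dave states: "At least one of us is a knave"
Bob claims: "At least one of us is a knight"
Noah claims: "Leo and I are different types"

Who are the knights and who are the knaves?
Leo is a knave.
Dave is a knight.
Bob is a knight.
Noah is a knight.

Verification:
- Leo (knave) says "Either Noah or Bob is a knight, but not both" - this is FALSE (a lie) because Noah is a knight and Bob is a knight.
- Dave (knight) says "At least one of us is a knave" - this is TRUE because Leo is a knave.
- Bob (knight) says "At least one of us is a knight" - this is TRUE because Dave, Bob, and Noah are knights.
- Noah (knight) says "Leo and I are different types" - this is TRUE because Noah is a knight and Leo is a knave.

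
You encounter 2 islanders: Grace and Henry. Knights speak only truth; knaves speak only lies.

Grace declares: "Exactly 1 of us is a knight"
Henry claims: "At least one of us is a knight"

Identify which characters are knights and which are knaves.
Grace is a knave.
Henry is a knave.

Verification:
- Grace (knave) says "Exactly 1 of us is a knight" - this is FALSE (a lie) because there are 0 knights.
- Henry (knave) says "At least one of us is a knight" - this is FALSE (a lie) because no one is a knight.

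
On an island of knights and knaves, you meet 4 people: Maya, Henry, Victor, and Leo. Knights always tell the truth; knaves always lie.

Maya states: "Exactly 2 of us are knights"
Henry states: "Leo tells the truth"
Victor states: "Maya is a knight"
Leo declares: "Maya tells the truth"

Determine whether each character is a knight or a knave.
Maya is a knave.
Henry is a knave.
Victor is a knave.
Leo is a knave.

Verification:
- Maya (knave) says "Exactly 2 of us are knights" - this is FALSE (a lie) because there are 0 knights.
- Henry (knave) says "Leo tells the truth" - this is FALSE (a lie) because Leo is a knave.
- Victor (knave) says "Maya is a knight" - this is FALSE (a lie) because Maya is a knave.
- Leo (knave) says "Maya tells the truth" - this is FALSE (a lie) because Maya is a knave.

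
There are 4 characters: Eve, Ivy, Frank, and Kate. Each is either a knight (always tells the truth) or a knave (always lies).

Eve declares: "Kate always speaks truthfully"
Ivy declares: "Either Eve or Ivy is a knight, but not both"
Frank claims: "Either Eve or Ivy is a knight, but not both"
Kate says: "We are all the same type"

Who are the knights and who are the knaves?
Eve is a knave.
Ivy is a knight.
Frank is a knight.
Kate is a knave.

Verification:
- Eve (knave) says "Kate always speaks truthfully" - this is FALSE (a lie) because Kate is a knave.
- Ivy (knight) says "Either Eve or Ivy is a knight, but not both" - this is TRUE because Eve is a knave and Ivy is a knight.
- Frank (knight) says "Either Eve or Ivy is a knight, but not both" - this is TRUE because Eve is a knave and Ivy is a knight.
- Kate (knave) says "We are all the same type" - this is FALSE (a lie) because Ivy and Frank are knights and Eve and Kate are knaves.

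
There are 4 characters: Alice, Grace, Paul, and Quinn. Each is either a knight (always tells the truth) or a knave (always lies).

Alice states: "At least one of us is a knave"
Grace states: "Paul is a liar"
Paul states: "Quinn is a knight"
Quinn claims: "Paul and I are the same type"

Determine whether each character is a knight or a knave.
Alice is a knight.
Grace is a knave.
Paul is a knight.
Quinn is a knight.

Verification:
- Alice (knight) says "At least one of us is a knave" - this is TRUE because Grace is a knave.
- Grace (knave) says "Paul is a liar" - this is FALSE (a lie) because Paul is a knight.
- Paul (knight) says "Quinn is a knight" - this is TRUE because Quinn is a knight.
- Quinn (knight) says "Paul and I are the same type" - this is TRUE because Quinn is a knight and Paul is a knight.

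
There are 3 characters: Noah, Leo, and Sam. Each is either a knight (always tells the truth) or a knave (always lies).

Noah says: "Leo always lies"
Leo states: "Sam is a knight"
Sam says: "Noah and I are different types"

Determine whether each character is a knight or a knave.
Noah is a knave.
Leo is a knight.
Sam is a knight.

Verification:
- Noah (knave) says "Leo always lies" - this is FALSE (a lie) because Leo is a knight.
- Leo (knight) says "Sam is a knight" - this is TRUE because Sam is a knight.
- Sam (knight) says "Noah and I are different types" - this is TRUE because Sam is a knight and Noah is a knave.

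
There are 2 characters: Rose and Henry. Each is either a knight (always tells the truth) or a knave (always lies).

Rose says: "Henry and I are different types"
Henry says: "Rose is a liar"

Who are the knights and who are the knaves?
Rose is a knight.
Henry is a knave.

Verification:
- Rose (knight) says "Henry and I are different types" - this is TRUE because Rose is a knight and Henry is a knave.
- Henry (knave) says "Rose is a liar" - this is FALSE (a lie) because Rose is a knight.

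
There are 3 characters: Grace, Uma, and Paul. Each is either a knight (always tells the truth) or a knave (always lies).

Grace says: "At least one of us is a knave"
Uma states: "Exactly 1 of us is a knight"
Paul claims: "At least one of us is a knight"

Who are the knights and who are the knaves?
Grace is a knight.
Uma is a knave.
Paul is a knight.

Verification:
- Grace (knight) says "At least one of us is a knave" - this is TRUE because Uma is a knave.
- Uma (knave) says "Exactly 1 of us is a knight" - this is FALSE (a lie) because there are 2 knights.
- Paul (knight) says "At least one of us is a knight" - this is TRUE because Grace and Paul are knights.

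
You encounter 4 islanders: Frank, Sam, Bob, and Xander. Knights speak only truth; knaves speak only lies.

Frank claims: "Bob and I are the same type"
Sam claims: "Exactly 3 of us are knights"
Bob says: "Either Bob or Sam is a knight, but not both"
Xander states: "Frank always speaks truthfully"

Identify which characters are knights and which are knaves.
Frank is a knave.
Sam is a knave.
Bob is a knight.
Xander is a knave.

Verification:
- Frank (knave) says "Bob and I are the same type" - this is FALSE (a lie) because Frank is a knave and Bob is a knight.
- Sam (knave) says "Exactly 3 of us are knights" - this is FALSE (a lie) because there are 1 knights.
- Bob (knight) says "Either Bob or Sam is a knight, but not both" - this is TRUE because Bob is a knight and Sam is a knave.
- Xander (knave) says "Frank always speaks truthfully" - this is FALSE (a lie) because Frank is a knave.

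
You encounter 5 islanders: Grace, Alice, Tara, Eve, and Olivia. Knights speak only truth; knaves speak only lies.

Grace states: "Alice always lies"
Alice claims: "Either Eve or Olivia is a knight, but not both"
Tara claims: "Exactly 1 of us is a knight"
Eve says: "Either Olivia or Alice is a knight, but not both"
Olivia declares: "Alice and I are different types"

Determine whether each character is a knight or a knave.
Grace is a knight.
Alice is a knave.
Tara is a knave.
Eve is a knight.
Olivia is a knight.

Verification:
- Grace (knight) says "Alice always lies" - this is TRUE because Alice is a knave.
- Alice (knave) says "Either Eve or Olivia is a knight, but not both" - this is FALSE (a lie) because Eve is a knight and Olivia is a knight.
- Tara (knave) says "Exactly 1 of us is a knight" - this is FALSE (a lie) because there are 3 knights.
- Eve (knight) says "Either Olivia or Alice is a knight, but not both" - this is TRUE because Olivia is a knight and Alice is a knave.
- Olivia (knight) says "Alice and I are different types" - this is TRUE because Olivia is a knight and Alice is a knave.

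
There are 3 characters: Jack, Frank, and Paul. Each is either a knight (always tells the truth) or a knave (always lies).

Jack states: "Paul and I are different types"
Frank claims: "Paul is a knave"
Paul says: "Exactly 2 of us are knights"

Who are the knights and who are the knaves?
Jack is a knave.
Frank is a knight.
Paul is a knave.

Verification:
- Jack (knave) says "Paul and I are different types" - this is FALSE (a lie) because Jack is a knave and Paul is a knave.
- Frank (knight) says "Paul is a knave" - this is TRUE because Paul is a knave.
- Paul (knave) says "Exactly 2 of us are knights" - this is FALSE (a lie) because there are 1 knights.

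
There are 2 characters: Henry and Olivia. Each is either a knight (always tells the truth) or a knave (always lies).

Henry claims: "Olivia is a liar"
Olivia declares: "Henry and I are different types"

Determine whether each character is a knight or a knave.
Henry is a knave.
Olivia is a knight.

Verification:
- Henry (knave) says "Olivia is a liar" - this is FALSE (a lie) because Olivia is a knight.
- Olivia (knight) says "Henry and I are different types" - this is TRUE because Olivia is a knight and Henry is a knave.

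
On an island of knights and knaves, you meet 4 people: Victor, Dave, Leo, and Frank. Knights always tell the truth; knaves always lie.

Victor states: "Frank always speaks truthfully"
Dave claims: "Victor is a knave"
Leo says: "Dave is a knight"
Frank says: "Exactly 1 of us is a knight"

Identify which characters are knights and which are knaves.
Victor is a knave.
Dave is a knight.
Leo is a knight.
Frank is a knave.

Verification:
- Victor (knave) says "Frank always speaks truthfully" - this is FALSE (a lie) because Frank is a knave.
- Dave (knight) says "Victor is a knave" - this is TRUE because Victor is a knave.
- Leo (knight) says "Dave is a knight" - this is TRUE because Dave is a knight.
- Frank (knave) says "Exactly 1 of us is a knight" - this is FALSE (a lie) because there are 2 knights.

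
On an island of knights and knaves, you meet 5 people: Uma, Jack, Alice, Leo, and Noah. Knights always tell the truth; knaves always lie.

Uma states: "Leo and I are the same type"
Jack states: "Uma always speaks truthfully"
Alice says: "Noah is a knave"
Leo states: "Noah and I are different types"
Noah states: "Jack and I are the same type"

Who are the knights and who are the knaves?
Uma is a knight.
Jack is a knight.
Alice is a knight.
Leo is a knight.
Noah is a knave.

Verification:
- Uma (knight) says "Leo and I are the same type" - this is TRUE because Uma is a knight and Leo is a knight.
- Jack (knight) says "Uma always speaks truthfully" - this is TRUE because Uma is a knight.
- Alice (knight) says "Noah is a knave" - this is TRUE because Noah is a knave.
- Leo (knight) says "Noah and I are different types" - this is TRUE because Leo is a knight and Noah is a knave.
- Noah (knave) says "Jack and I are the same type" - this is FALSE (a lie) because Noah is a knave and Jack is a knight.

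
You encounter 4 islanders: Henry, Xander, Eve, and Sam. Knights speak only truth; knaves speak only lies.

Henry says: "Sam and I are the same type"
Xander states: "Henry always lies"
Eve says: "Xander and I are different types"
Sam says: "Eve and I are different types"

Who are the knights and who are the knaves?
Henry is a knight.
Xander is a knave.
Eve is a knave.
Sam is a knight.

Verification:
- Henry (knight) says "Sam and I are the same type" - this is TRUE because Henry is a knight and Sam is a knight.
- Xander (knave) says "Henry always lies" - this is FALSE (a lie) because Henry is a knight.
- Eve (knave) says "Xander and I are different types" - this is FALSE (a lie) because Eve is a knave and Xander is a knave.
- Sam (knight) says "Eve and I are different types" - this is TRUE because Sam is a knight and Eve is a knave.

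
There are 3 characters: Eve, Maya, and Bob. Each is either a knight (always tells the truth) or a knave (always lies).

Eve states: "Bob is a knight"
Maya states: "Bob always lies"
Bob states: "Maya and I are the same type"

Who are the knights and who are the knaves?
Eve is a knave.
Maya is a knight.
Bob is a knave.

Verification:
- Eve (knave) says "Bob is a knight" - this is FALSE (a lie) because Bob is a knave.
- Maya (knight) says "Bob always lies" - this is TRUE because Bob is a knave.
- Bob (knave) says "Maya and I are the same type" - this is FALSE (a lie) because Bob is a knave and Maya is a knight.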